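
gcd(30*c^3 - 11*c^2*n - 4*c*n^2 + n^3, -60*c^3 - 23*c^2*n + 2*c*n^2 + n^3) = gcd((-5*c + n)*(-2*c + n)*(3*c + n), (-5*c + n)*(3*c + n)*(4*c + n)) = 15*c^2 + 2*c*n - n^2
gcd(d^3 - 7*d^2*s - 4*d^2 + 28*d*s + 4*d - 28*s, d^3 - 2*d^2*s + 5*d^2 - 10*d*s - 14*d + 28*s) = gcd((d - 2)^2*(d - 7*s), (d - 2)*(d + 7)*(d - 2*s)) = d - 2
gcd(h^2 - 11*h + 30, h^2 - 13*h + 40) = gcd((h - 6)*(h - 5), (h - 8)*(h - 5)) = h - 5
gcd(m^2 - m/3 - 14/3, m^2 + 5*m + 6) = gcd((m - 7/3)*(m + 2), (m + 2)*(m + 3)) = m + 2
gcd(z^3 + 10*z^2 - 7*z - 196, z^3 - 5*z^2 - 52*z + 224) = z^2 + 3*z - 28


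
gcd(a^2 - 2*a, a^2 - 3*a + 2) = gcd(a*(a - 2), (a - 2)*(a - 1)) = a - 2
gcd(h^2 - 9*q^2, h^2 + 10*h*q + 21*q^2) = h + 3*q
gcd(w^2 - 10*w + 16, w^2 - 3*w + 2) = w - 2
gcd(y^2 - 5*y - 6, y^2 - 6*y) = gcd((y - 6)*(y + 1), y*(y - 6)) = y - 6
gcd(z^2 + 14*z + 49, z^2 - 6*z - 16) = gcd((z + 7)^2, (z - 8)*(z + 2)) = 1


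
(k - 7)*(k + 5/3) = k^2 - 16*k/3 - 35/3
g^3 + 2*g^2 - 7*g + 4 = (g - 1)^2*(g + 4)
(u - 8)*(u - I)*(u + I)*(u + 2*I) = u^4 - 8*u^3 + 2*I*u^3 + u^2 - 16*I*u^2 - 8*u + 2*I*u - 16*I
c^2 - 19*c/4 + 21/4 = (c - 3)*(c - 7/4)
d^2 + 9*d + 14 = (d + 2)*(d + 7)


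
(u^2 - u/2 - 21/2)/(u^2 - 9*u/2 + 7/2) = (u + 3)/(u - 1)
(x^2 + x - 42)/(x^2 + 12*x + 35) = (x - 6)/(x + 5)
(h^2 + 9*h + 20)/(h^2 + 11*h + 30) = (h + 4)/(h + 6)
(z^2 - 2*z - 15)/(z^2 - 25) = (z + 3)/(z + 5)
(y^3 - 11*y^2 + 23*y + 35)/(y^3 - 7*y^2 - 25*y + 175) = (y + 1)/(y + 5)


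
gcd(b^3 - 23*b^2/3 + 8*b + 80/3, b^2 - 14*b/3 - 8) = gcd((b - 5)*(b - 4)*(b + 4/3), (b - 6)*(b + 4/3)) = b + 4/3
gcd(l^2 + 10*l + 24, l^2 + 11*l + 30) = l + 6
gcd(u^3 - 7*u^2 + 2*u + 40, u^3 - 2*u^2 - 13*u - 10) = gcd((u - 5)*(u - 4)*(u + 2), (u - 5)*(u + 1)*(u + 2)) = u^2 - 3*u - 10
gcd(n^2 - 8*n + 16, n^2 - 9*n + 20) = n - 4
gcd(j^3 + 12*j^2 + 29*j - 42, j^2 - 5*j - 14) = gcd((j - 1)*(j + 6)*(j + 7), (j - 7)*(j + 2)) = 1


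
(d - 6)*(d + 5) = d^2 - d - 30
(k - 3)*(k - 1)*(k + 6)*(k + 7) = k^4 + 9*k^3 - 7*k^2 - 129*k + 126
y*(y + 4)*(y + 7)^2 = y^4 + 18*y^3 + 105*y^2 + 196*y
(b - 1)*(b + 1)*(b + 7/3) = b^3 + 7*b^2/3 - b - 7/3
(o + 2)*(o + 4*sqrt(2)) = o^2 + 2*o + 4*sqrt(2)*o + 8*sqrt(2)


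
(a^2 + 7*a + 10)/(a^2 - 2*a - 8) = (a + 5)/(a - 4)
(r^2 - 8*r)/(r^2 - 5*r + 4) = r*(r - 8)/(r^2 - 5*r + 4)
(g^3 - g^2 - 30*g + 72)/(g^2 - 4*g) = g + 3 - 18/g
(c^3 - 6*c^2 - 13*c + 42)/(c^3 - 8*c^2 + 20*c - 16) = (c^2 - 4*c - 21)/(c^2 - 6*c + 8)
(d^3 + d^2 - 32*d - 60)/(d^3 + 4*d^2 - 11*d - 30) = (d - 6)/(d - 3)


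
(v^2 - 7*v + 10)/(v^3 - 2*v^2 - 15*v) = (v - 2)/(v*(v + 3))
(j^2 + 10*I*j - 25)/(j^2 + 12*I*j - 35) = (j + 5*I)/(j + 7*I)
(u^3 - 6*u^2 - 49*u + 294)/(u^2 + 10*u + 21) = (u^2 - 13*u + 42)/(u + 3)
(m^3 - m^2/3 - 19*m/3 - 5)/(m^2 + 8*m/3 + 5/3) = m - 3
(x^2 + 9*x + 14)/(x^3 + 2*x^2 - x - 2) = (x + 7)/(x^2 - 1)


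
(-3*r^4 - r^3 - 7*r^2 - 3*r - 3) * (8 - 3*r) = 9*r^5 - 21*r^4 + 13*r^3 - 47*r^2 - 15*r - 24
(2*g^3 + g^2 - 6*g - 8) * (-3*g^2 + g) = -6*g^5 - g^4 + 19*g^3 + 18*g^2 - 8*g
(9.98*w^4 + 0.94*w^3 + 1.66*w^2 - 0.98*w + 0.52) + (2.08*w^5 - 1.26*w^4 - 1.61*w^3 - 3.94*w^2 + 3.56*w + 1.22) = 2.08*w^5 + 8.72*w^4 - 0.67*w^3 - 2.28*w^2 + 2.58*w + 1.74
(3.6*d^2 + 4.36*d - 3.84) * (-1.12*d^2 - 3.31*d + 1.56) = -4.032*d^4 - 16.7992*d^3 - 4.5148*d^2 + 19.512*d - 5.9904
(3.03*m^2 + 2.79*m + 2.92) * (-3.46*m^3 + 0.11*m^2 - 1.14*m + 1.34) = -10.4838*m^5 - 9.3201*m^4 - 13.2505*m^3 + 1.2008*m^2 + 0.409800000000001*m + 3.9128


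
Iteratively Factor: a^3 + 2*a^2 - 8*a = (a - 2)*(a^2 + 4*a) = (a - 2)*(a + 4)*(a)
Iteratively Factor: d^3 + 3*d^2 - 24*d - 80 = (d + 4)*(d^2 - d - 20) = (d - 5)*(d + 4)*(d + 4)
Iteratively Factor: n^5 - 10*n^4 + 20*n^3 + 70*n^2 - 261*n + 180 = (n + 3)*(n^4 - 13*n^3 + 59*n^2 - 107*n + 60) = (n - 1)*(n + 3)*(n^3 - 12*n^2 + 47*n - 60) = (n - 4)*(n - 1)*(n + 3)*(n^2 - 8*n + 15) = (n - 4)*(n - 3)*(n - 1)*(n + 3)*(n - 5)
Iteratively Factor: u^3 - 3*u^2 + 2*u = (u - 2)*(u^2 - u) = (u - 2)*(u - 1)*(u)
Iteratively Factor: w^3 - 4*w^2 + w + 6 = (w - 3)*(w^2 - w - 2) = (w - 3)*(w - 2)*(w + 1)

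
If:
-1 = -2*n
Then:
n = 1/2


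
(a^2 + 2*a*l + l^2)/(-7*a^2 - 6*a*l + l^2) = (-a - l)/(7*a - l)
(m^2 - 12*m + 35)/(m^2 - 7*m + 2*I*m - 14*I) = (m - 5)/(m + 2*I)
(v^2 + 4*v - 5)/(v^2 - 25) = (v - 1)/(v - 5)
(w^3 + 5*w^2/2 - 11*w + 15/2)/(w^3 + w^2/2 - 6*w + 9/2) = (w + 5)/(w + 3)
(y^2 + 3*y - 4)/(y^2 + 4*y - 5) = (y + 4)/(y + 5)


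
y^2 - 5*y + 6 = (y - 3)*(y - 2)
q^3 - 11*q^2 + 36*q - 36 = (q - 6)*(q - 3)*(q - 2)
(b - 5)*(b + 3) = b^2 - 2*b - 15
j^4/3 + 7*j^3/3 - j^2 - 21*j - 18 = (j/3 + 1)*(j - 3)*(j + 1)*(j + 6)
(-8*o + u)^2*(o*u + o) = 64*o^3*u + 64*o^3 - 16*o^2*u^2 - 16*o^2*u + o*u^3 + o*u^2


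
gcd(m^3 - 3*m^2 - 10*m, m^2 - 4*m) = m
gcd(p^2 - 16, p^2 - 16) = p^2 - 16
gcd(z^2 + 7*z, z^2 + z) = z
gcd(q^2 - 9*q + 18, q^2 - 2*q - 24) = q - 6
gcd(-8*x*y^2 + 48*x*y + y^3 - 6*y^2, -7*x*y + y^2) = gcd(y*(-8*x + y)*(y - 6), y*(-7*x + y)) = y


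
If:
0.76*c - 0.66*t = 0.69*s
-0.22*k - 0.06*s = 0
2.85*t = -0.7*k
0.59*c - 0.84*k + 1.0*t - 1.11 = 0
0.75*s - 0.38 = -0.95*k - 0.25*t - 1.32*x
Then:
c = 1.24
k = -0.35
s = 1.28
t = 0.09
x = -0.21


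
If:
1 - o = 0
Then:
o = 1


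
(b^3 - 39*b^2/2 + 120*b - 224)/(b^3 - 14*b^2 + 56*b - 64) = (b^2 - 23*b/2 + 28)/(b^2 - 6*b + 8)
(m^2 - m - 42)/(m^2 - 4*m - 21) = (m + 6)/(m + 3)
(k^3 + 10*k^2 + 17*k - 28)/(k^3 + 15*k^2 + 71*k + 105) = (k^2 + 3*k - 4)/(k^2 + 8*k + 15)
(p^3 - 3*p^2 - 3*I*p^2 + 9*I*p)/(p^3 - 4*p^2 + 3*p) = (p - 3*I)/(p - 1)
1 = 1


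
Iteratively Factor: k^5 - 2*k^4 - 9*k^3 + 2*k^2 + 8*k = (k + 2)*(k^4 - 4*k^3 - k^2 + 4*k) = (k - 4)*(k + 2)*(k^3 - k) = k*(k - 4)*(k + 2)*(k^2 - 1) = k*(k - 4)*(k - 1)*(k + 2)*(k + 1)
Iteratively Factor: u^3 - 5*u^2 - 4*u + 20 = (u - 2)*(u^2 - 3*u - 10) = (u - 5)*(u - 2)*(u + 2)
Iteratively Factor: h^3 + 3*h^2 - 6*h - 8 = (h - 2)*(h^2 + 5*h + 4) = (h - 2)*(h + 4)*(h + 1)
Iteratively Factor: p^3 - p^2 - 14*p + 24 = (p - 3)*(p^2 + 2*p - 8) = (p - 3)*(p + 4)*(p - 2)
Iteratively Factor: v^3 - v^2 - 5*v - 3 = (v + 1)*(v^2 - 2*v - 3) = (v + 1)^2*(v - 3)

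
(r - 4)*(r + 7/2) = r^2 - r/2 - 14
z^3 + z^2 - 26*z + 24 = (z - 4)*(z - 1)*(z + 6)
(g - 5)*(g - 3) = g^2 - 8*g + 15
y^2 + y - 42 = (y - 6)*(y + 7)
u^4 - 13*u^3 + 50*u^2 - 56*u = u*(u - 7)*(u - 4)*(u - 2)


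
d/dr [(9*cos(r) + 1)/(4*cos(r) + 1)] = -5*sin(r)/(4*cos(r) + 1)^2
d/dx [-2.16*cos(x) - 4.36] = 2.16*sin(x)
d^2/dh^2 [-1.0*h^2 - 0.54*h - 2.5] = -2.00000000000000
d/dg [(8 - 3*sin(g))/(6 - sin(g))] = -10*cos(g)/(sin(g) - 6)^2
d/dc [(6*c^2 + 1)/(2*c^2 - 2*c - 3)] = 2*(-6*c^2 - 20*c + 1)/(4*c^4 - 8*c^3 - 8*c^2 + 12*c + 9)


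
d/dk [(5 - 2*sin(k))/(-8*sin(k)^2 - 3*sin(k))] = (-16*cos(k) + 80/tan(k) + 15*cos(k)/sin(k)^2)/(8*sin(k) + 3)^2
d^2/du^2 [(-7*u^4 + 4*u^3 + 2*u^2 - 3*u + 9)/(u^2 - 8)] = 2*(-7*u^6 + 168*u^4 + 29*u^3 - 2613*u^2 + 696*u + 200)/(u^6 - 24*u^4 + 192*u^2 - 512)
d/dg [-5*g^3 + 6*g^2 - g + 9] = -15*g^2 + 12*g - 1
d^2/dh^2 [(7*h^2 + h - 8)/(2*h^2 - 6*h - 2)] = (22*h^3 - 3*h^2 + 75*h - 76)/(h^6 - 9*h^5 + 24*h^4 - 9*h^3 - 24*h^2 - 9*h - 1)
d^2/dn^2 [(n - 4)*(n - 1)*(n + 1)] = 6*n - 8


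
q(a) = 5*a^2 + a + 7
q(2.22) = 33.86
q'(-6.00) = -59.00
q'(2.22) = 23.20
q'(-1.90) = -18.00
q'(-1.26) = -11.60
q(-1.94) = 23.88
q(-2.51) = 35.99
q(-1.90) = 23.15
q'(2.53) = 26.30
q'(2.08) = 21.80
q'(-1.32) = -12.20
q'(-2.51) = -24.10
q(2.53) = 41.53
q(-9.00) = 403.00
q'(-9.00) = -89.00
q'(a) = 10*a + 1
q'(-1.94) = -18.40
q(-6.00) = 181.00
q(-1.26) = 13.68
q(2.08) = 30.71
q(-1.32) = 14.39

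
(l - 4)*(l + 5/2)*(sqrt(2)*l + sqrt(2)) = sqrt(2)*l^3 - sqrt(2)*l^2/2 - 23*sqrt(2)*l/2 - 10*sqrt(2)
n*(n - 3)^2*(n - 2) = n^4 - 8*n^3 + 21*n^2 - 18*n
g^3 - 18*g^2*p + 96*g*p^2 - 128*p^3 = (g - 8*p)^2*(g - 2*p)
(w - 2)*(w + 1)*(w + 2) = w^3 + w^2 - 4*w - 4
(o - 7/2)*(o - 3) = o^2 - 13*o/2 + 21/2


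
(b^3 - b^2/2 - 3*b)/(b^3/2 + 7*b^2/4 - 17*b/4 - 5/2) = 2*b*(2*b + 3)/(2*b^2 + 11*b + 5)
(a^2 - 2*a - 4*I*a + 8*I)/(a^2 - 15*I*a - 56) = (-a^2 + 2*a + 4*I*a - 8*I)/(-a^2 + 15*I*a + 56)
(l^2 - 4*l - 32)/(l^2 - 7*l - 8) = (l + 4)/(l + 1)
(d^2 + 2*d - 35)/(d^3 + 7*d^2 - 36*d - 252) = (d - 5)/(d^2 - 36)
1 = 1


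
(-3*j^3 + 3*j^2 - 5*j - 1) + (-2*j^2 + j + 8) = -3*j^3 + j^2 - 4*j + 7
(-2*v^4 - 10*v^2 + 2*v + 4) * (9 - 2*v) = 4*v^5 - 18*v^4 + 20*v^3 - 94*v^2 + 10*v + 36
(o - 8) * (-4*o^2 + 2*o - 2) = -4*o^3 + 34*o^2 - 18*o + 16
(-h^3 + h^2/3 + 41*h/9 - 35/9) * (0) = 0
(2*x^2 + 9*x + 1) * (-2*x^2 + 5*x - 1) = -4*x^4 - 8*x^3 + 41*x^2 - 4*x - 1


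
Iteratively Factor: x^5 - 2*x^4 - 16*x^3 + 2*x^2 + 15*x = (x - 5)*(x^4 + 3*x^3 - x^2 - 3*x) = (x - 5)*(x - 1)*(x^3 + 4*x^2 + 3*x) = x*(x - 5)*(x - 1)*(x^2 + 4*x + 3) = x*(x - 5)*(x - 1)*(x + 1)*(x + 3)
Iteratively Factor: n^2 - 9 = (n + 3)*(n - 3)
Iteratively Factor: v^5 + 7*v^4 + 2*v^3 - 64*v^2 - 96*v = (v + 4)*(v^4 + 3*v^3 - 10*v^2 - 24*v) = (v + 4)^2*(v^3 - v^2 - 6*v) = (v - 3)*(v + 4)^2*(v^2 + 2*v) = v*(v - 3)*(v + 4)^2*(v + 2)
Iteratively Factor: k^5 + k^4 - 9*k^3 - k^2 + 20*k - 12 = (k + 3)*(k^4 - 2*k^3 - 3*k^2 + 8*k - 4) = (k - 2)*(k + 3)*(k^3 - 3*k + 2) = (k - 2)*(k + 2)*(k + 3)*(k^2 - 2*k + 1) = (k - 2)*(k - 1)*(k + 2)*(k + 3)*(k - 1)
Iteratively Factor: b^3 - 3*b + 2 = (b - 1)*(b^2 + b - 2) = (b - 1)*(b + 2)*(b - 1)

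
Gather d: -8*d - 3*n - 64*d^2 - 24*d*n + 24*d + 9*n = -64*d^2 + d*(16 - 24*n) + 6*n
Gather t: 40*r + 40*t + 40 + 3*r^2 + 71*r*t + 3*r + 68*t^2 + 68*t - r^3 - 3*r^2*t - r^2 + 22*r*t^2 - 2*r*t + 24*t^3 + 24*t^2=-r^3 + 2*r^2 + 43*r + 24*t^3 + t^2*(22*r + 92) + t*(-3*r^2 + 69*r + 108) + 40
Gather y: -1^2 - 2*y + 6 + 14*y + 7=12*y + 12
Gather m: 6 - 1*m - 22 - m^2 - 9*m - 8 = -m^2 - 10*m - 24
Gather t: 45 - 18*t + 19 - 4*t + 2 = 66 - 22*t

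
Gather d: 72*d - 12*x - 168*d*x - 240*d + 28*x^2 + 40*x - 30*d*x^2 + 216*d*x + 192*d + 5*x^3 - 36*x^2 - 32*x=d*(-30*x^2 + 48*x + 24) + 5*x^3 - 8*x^2 - 4*x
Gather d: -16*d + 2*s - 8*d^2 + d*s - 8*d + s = -8*d^2 + d*(s - 24) + 3*s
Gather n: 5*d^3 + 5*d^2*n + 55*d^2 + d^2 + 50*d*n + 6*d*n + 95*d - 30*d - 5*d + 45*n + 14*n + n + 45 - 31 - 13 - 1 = 5*d^3 + 56*d^2 + 60*d + n*(5*d^2 + 56*d + 60)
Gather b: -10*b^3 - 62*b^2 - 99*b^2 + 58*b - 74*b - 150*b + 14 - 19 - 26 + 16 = -10*b^3 - 161*b^2 - 166*b - 15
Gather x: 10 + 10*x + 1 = 10*x + 11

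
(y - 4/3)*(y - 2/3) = y^2 - 2*y + 8/9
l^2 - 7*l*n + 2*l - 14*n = (l + 2)*(l - 7*n)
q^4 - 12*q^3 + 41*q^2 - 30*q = q*(q - 6)*(q - 5)*(q - 1)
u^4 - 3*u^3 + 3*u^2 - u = u*(u - 1)^3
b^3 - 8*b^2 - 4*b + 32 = (b - 8)*(b - 2)*(b + 2)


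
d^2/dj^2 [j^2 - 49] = 2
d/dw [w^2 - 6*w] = 2*w - 6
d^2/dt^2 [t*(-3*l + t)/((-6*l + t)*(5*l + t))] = 4*l*(495*l^3 - 135*l^2*t + 45*l*t^2 - t^3)/(-27000*l^6 - 2700*l^5*t + 2610*l^4*t^2 + 179*l^3*t^3 - 87*l^2*t^4 - 3*l*t^5 + t^6)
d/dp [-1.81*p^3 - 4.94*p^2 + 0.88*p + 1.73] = -5.43*p^2 - 9.88*p + 0.88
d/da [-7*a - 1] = -7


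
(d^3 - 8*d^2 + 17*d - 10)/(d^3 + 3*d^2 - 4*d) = (d^2 - 7*d + 10)/(d*(d + 4))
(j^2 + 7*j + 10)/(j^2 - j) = (j^2 + 7*j + 10)/(j*(j - 1))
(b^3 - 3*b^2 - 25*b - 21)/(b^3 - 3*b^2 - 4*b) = (b^2 - 4*b - 21)/(b*(b - 4))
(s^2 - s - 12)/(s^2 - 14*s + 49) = (s^2 - s - 12)/(s^2 - 14*s + 49)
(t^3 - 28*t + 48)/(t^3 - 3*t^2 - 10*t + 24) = (t + 6)/(t + 3)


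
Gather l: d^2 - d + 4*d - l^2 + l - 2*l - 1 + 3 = d^2 + 3*d - l^2 - l + 2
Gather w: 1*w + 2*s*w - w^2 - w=2*s*w - w^2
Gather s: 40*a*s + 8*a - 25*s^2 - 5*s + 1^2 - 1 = 8*a - 25*s^2 + s*(40*a - 5)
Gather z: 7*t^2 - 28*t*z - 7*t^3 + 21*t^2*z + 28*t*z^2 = -7*t^3 + 7*t^2 + 28*t*z^2 + z*(21*t^2 - 28*t)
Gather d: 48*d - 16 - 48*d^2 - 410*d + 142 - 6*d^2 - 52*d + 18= -54*d^2 - 414*d + 144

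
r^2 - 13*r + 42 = (r - 7)*(r - 6)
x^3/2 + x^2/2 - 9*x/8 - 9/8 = (x/2 + 1/2)*(x - 3/2)*(x + 3/2)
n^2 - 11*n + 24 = (n - 8)*(n - 3)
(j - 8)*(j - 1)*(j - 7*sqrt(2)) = j^3 - 7*sqrt(2)*j^2 - 9*j^2 + 8*j + 63*sqrt(2)*j - 56*sqrt(2)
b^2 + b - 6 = (b - 2)*(b + 3)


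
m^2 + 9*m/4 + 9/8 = (m + 3/4)*(m + 3/2)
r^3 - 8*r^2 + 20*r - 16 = (r - 4)*(r - 2)^2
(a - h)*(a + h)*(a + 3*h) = a^3 + 3*a^2*h - a*h^2 - 3*h^3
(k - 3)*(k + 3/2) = k^2 - 3*k/2 - 9/2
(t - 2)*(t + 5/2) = t^2 + t/2 - 5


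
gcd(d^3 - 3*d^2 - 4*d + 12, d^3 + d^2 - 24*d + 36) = d^2 - 5*d + 6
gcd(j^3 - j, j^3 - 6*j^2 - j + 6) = j^2 - 1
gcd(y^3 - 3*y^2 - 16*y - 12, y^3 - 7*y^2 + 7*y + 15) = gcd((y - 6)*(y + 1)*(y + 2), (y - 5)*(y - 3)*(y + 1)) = y + 1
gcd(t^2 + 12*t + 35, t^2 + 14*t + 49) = t + 7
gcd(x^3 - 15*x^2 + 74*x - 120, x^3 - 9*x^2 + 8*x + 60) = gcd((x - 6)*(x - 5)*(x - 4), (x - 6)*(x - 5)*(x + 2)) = x^2 - 11*x + 30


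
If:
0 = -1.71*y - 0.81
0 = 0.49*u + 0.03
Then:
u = -0.06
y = -0.47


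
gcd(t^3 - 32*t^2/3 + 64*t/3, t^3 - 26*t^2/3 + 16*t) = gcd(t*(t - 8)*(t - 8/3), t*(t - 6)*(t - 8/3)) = t^2 - 8*t/3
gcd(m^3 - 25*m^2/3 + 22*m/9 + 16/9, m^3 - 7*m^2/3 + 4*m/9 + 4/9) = m^2 - m/3 - 2/9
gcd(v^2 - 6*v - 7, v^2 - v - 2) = v + 1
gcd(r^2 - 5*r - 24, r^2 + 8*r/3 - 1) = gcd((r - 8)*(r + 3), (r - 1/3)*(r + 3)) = r + 3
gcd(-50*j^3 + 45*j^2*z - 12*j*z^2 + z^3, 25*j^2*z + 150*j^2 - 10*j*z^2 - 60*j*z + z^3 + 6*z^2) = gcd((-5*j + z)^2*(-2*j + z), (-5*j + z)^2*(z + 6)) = 25*j^2 - 10*j*z + z^2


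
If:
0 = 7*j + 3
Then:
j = -3/7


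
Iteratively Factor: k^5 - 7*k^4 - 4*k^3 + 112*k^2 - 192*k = (k - 4)*(k^4 - 3*k^3 - 16*k^2 + 48*k) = (k - 4)*(k + 4)*(k^3 - 7*k^2 + 12*k) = (k - 4)*(k - 3)*(k + 4)*(k^2 - 4*k) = (k - 4)^2*(k - 3)*(k + 4)*(k)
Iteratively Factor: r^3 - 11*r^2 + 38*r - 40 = (r - 2)*(r^2 - 9*r + 20) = (r - 4)*(r - 2)*(r - 5)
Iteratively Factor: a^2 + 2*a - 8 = (a - 2)*(a + 4)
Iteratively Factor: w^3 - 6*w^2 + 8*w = (w - 4)*(w^2 - 2*w) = w*(w - 4)*(w - 2)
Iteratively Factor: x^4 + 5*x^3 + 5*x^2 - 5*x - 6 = (x + 3)*(x^3 + 2*x^2 - x - 2) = (x + 1)*(x + 3)*(x^2 + x - 2) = (x + 1)*(x + 2)*(x + 3)*(x - 1)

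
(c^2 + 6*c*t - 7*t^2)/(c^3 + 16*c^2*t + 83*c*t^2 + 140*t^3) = (c - t)/(c^2 + 9*c*t + 20*t^2)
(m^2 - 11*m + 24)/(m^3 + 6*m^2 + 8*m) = (m^2 - 11*m + 24)/(m*(m^2 + 6*m + 8))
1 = 1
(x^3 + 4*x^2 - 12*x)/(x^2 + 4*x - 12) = x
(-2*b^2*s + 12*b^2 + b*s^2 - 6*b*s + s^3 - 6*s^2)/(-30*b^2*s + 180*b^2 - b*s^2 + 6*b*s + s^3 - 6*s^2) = (-2*b^2 + b*s + s^2)/(-30*b^2 - b*s + s^2)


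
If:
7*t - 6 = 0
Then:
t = 6/7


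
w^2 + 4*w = w*(w + 4)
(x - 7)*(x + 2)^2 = x^3 - 3*x^2 - 24*x - 28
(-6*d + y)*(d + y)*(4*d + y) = -24*d^3 - 26*d^2*y - d*y^2 + y^3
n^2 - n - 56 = (n - 8)*(n + 7)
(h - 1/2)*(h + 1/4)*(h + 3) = h^3 + 11*h^2/4 - 7*h/8 - 3/8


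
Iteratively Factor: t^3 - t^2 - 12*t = (t)*(t^2 - t - 12) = t*(t + 3)*(t - 4)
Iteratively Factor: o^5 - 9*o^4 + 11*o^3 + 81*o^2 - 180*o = (o + 3)*(o^4 - 12*o^3 + 47*o^2 - 60*o) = (o - 3)*(o + 3)*(o^3 - 9*o^2 + 20*o) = (o - 4)*(o - 3)*(o + 3)*(o^2 - 5*o) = o*(o - 4)*(o - 3)*(o + 3)*(o - 5)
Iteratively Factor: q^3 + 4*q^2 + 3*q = (q + 1)*(q^2 + 3*q) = (q + 1)*(q + 3)*(q)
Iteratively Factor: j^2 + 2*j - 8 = (j + 4)*(j - 2)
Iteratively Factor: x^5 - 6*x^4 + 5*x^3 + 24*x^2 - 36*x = (x)*(x^4 - 6*x^3 + 5*x^2 + 24*x - 36) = x*(x - 3)*(x^3 - 3*x^2 - 4*x + 12) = x*(x - 3)*(x + 2)*(x^2 - 5*x + 6) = x*(x - 3)*(x - 2)*(x + 2)*(x - 3)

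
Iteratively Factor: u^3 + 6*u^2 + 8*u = (u)*(u^2 + 6*u + 8) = u*(u + 2)*(u + 4)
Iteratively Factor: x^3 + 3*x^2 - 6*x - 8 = (x + 4)*(x^2 - x - 2) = (x + 1)*(x + 4)*(x - 2)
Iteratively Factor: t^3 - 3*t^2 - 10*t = (t)*(t^2 - 3*t - 10) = t*(t + 2)*(t - 5)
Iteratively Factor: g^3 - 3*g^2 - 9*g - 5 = (g + 1)*(g^2 - 4*g - 5) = (g - 5)*(g + 1)*(g + 1)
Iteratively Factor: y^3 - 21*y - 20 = (y - 5)*(y^2 + 5*y + 4) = (y - 5)*(y + 1)*(y + 4)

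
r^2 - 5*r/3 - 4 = (r - 3)*(r + 4/3)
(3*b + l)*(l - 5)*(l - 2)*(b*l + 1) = 3*b^2*l^3 - 21*b^2*l^2 + 30*b^2*l + b*l^4 - 7*b*l^3 + 13*b*l^2 - 21*b*l + 30*b + l^3 - 7*l^2 + 10*l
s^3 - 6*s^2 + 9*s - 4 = (s - 4)*(s - 1)^2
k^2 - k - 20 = (k - 5)*(k + 4)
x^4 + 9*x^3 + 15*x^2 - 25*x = x*(x - 1)*(x + 5)^2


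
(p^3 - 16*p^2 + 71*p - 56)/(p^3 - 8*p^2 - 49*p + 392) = (p - 1)/(p + 7)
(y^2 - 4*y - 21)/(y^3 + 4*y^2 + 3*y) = (y - 7)/(y*(y + 1))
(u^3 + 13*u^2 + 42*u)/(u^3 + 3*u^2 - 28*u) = (u + 6)/(u - 4)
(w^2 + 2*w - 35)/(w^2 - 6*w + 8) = (w^2 + 2*w - 35)/(w^2 - 6*w + 8)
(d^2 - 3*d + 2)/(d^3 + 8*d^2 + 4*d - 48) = (d - 1)/(d^2 + 10*d + 24)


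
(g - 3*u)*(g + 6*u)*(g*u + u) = g^3*u + 3*g^2*u^2 + g^2*u - 18*g*u^3 + 3*g*u^2 - 18*u^3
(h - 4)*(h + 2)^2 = h^3 - 12*h - 16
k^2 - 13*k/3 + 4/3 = (k - 4)*(k - 1/3)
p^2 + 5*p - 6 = (p - 1)*(p + 6)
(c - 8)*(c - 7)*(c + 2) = c^3 - 13*c^2 + 26*c + 112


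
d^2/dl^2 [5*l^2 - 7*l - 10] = 10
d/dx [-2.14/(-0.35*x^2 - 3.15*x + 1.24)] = (-1.498*x - 6.741)/(0.35*x^2 + 3.15*x - 1.24)^2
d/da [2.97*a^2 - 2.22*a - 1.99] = 5.94*a - 2.22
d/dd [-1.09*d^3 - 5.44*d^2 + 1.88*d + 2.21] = -3.27*d^2 - 10.88*d + 1.88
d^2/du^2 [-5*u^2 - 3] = -10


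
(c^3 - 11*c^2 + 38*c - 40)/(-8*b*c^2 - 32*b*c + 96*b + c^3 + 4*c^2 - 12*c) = (-c^2 + 9*c - 20)/(8*b*c + 48*b - c^2 - 6*c)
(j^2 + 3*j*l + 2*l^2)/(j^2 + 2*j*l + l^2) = (j + 2*l)/(j + l)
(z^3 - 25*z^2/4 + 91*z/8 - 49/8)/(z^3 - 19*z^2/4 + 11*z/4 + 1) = (8*z^2 - 42*z + 49)/(2*(4*z^2 - 15*z - 4))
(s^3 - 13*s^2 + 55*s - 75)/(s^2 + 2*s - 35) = (s^2 - 8*s + 15)/(s + 7)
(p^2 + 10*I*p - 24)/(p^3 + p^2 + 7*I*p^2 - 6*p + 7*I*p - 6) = (p + 4*I)/(p^2 + p*(1 + I) + I)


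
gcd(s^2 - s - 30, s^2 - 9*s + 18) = s - 6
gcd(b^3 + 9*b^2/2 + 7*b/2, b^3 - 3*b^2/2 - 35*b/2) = b^2 + 7*b/2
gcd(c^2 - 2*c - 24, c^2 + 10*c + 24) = c + 4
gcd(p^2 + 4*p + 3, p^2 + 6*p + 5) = p + 1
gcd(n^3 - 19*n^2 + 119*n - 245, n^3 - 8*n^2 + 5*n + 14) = n - 7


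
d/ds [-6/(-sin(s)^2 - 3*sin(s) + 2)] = -6*(2*sin(s) + 3)*cos(s)/(sin(s)^2 + 3*sin(s) - 2)^2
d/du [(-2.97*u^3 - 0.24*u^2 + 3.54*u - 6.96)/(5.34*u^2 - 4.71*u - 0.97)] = (-15.8598*u^4 + 27.9774*u^3 - 9.1305*u^2 + 74.7984*u - 36.2154)/(28.5156*u^4 - 50.3028*u^3 + 11.8245*u^2 + 9.1374*u + 0.9409)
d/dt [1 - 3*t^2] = -6*t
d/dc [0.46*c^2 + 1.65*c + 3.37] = 0.92*c + 1.65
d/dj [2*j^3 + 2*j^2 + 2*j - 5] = 6*j^2 + 4*j + 2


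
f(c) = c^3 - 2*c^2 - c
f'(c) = 3*c^2 - 4*c - 1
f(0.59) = -1.08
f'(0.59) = -2.32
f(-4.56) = -131.85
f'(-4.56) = 79.62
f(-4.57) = -132.64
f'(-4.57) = 79.93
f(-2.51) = -25.90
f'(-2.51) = 27.94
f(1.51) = -2.63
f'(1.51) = -0.20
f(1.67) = -2.59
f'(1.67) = 0.69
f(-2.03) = -14.58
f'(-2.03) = 19.48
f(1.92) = -2.21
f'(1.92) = 2.38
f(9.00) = 558.00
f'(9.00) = 206.00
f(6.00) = 138.00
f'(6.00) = 83.00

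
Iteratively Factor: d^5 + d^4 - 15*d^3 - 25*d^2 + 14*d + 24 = (d + 1)*(d^4 - 15*d^2 - 10*d + 24) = (d + 1)*(d + 3)*(d^3 - 3*d^2 - 6*d + 8) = (d - 1)*(d + 1)*(d + 3)*(d^2 - 2*d - 8) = (d - 4)*(d - 1)*(d + 1)*(d + 3)*(d + 2)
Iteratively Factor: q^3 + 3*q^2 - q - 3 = (q - 1)*(q^2 + 4*q + 3) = (q - 1)*(q + 1)*(q + 3)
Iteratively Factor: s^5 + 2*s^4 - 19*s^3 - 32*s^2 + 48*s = (s - 1)*(s^4 + 3*s^3 - 16*s^2 - 48*s) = (s - 1)*(s + 4)*(s^3 - s^2 - 12*s) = (s - 1)*(s + 3)*(s + 4)*(s^2 - 4*s) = s*(s - 1)*(s + 3)*(s + 4)*(s - 4)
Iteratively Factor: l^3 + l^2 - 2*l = (l - 1)*(l^2 + 2*l) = (l - 1)*(l + 2)*(l)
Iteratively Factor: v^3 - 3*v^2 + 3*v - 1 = (v - 1)*(v^2 - 2*v + 1) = (v - 1)^2*(v - 1)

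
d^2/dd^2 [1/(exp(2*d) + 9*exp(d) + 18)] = (2*(2*exp(d) + 9)^2*exp(d) - (4*exp(d) + 9)*(exp(2*d) + 9*exp(d) + 18))*exp(d)/(exp(2*d) + 9*exp(d) + 18)^3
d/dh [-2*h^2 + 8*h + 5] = 8 - 4*h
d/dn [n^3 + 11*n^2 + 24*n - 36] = 3*n^2 + 22*n + 24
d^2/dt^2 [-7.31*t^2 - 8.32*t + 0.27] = -14.6200000000000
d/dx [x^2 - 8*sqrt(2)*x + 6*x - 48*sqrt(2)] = 2*x - 8*sqrt(2) + 6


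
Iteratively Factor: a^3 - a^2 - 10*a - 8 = (a + 2)*(a^2 - 3*a - 4) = (a - 4)*(a + 2)*(a + 1)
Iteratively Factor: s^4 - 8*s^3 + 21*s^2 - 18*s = (s - 3)*(s^3 - 5*s^2 + 6*s) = (s - 3)*(s - 2)*(s^2 - 3*s) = (s - 3)^2*(s - 2)*(s)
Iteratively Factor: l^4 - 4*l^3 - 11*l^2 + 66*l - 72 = (l - 3)*(l^3 - l^2 - 14*l + 24) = (l - 3)*(l - 2)*(l^2 + l - 12) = (l - 3)^2*(l - 2)*(l + 4)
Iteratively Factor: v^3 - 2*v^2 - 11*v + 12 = (v - 1)*(v^2 - v - 12) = (v - 1)*(v + 3)*(v - 4)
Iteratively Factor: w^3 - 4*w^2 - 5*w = (w + 1)*(w^2 - 5*w) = w*(w + 1)*(w - 5)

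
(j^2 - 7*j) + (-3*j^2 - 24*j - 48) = -2*j^2 - 31*j - 48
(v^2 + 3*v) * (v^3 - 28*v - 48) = v^5 + 3*v^4 - 28*v^3 - 132*v^2 - 144*v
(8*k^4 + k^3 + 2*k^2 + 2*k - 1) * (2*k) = 16*k^5 + 2*k^4 + 4*k^3 + 4*k^2 - 2*k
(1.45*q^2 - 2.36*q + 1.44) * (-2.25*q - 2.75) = -3.2625*q^3 + 1.3225*q^2 + 3.25*q - 3.96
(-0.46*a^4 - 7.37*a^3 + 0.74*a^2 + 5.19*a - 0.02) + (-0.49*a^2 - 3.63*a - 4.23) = -0.46*a^4 - 7.37*a^3 + 0.25*a^2 + 1.56*a - 4.25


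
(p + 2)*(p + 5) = p^2 + 7*p + 10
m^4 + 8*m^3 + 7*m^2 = m^2*(m + 1)*(m + 7)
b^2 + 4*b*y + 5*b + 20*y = (b + 5)*(b + 4*y)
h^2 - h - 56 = (h - 8)*(h + 7)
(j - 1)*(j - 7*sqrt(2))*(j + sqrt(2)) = j^3 - 6*sqrt(2)*j^2 - j^2 - 14*j + 6*sqrt(2)*j + 14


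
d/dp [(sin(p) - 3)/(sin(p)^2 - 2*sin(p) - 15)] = (6*sin(p) + cos(p)^2 - 22)*cos(p)/((sin(p) - 5)^2*(sin(p) + 3)^2)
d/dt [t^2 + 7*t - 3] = 2*t + 7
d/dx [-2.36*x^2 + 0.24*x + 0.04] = 0.24 - 4.72*x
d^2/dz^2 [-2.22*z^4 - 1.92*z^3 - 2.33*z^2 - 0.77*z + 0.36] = -26.64*z^2 - 11.52*z - 4.66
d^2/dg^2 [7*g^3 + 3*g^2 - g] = 42*g + 6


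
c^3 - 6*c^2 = c^2*(c - 6)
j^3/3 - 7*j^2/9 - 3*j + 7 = (j/3 + 1)*(j - 3)*(j - 7/3)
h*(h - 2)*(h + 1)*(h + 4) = h^4 + 3*h^3 - 6*h^2 - 8*h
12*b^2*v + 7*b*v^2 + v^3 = v*(3*b + v)*(4*b + v)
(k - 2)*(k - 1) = k^2 - 3*k + 2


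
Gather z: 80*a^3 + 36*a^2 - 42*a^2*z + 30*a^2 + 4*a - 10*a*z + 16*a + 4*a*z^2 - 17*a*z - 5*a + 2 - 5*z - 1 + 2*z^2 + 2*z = 80*a^3 + 66*a^2 + 15*a + z^2*(4*a + 2) + z*(-42*a^2 - 27*a - 3) + 1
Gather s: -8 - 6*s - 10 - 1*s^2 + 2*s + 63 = -s^2 - 4*s + 45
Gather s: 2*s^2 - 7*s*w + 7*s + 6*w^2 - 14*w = 2*s^2 + s*(7 - 7*w) + 6*w^2 - 14*w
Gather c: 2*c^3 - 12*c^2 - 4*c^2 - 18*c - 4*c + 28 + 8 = 2*c^3 - 16*c^2 - 22*c + 36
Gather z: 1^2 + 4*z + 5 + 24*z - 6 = 28*z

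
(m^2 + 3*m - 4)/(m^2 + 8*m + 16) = (m - 1)/(m + 4)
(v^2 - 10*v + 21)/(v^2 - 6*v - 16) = (-v^2 + 10*v - 21)/(-v^2 + 6*v + 16)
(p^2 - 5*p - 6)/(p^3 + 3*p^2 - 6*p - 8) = (p - 6)/(p^2 + 2*p - 8)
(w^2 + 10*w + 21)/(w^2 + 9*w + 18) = (w + 7)/(w + 6)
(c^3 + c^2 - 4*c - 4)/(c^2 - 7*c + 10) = (c^2 + 3*c + 2)/(c - 5)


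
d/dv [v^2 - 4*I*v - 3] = 2*v - 4*I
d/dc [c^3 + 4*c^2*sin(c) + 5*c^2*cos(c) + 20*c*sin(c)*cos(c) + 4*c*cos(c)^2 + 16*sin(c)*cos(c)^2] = -5*c^2*sin(c) + 4*c^2*cos(c) + 3*c^2 + 8*c*sin(c) - 4*c*sin(2*c) + 10*c*cos(c) + 20*c*cos(2*c) + 10*sin(2*c) + 4*cos(c) + 2*cos(2*c) + 12*cos(3*c) + 2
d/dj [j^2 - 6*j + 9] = 2*j - 6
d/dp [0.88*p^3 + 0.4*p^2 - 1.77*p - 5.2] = 2.64*p^2 + 0.8*p - 1.77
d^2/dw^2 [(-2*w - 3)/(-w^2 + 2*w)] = 2*(w*(1 - 6*w)*(w - 2) + 4*(w - 1)^2*(2*w + 3))/(w^3*(w - 2)^3)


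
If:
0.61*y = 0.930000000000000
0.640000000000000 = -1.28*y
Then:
No Solution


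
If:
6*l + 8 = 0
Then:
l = -4/3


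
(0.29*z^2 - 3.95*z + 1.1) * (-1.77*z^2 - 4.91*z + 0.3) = -0.5133*z^4 + 5.5676*z^3 + 17.5345*z^2 - 6.586*z + 0.33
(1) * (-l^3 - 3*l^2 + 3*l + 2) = -l^3 - 3*l^2 + 3*l + 2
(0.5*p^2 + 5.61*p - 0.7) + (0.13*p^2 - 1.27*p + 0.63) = 0.63*p^2 + 4.34*p - 0.07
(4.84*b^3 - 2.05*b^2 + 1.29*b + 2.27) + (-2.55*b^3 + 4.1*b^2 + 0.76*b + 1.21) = 2.29*b^3 + 2.05*b^2 + 2.05*b + 3.48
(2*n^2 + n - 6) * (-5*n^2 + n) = -10*n^4 - 3*n^3 + 31*n^2 - 6*n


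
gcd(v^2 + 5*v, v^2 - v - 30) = v + 5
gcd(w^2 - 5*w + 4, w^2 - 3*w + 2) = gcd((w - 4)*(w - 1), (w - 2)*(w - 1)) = w - 1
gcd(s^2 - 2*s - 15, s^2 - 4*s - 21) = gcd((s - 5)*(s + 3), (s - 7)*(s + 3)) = s + 3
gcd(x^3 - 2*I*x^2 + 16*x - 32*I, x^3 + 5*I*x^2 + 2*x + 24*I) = x^2 + 2*I*x + 8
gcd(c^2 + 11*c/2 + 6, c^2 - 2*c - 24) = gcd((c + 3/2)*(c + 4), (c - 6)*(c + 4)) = c + 4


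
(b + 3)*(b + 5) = b^2 + 8*b + 15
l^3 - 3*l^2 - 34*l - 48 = (l - 8)*(l + 2)*(l + 3)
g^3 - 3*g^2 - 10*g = g*(g - 5)*(g + 2)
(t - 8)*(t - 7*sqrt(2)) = t^2 - 7*sqrt(2)*t - 8*t + 56*sqrt(2)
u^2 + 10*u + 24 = (u + 4)*(u + 6)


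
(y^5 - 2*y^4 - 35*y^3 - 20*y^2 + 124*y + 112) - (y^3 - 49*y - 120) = y^5 - 2*y^4 - 36*y^3 - 20*y^2 + 173*y + 232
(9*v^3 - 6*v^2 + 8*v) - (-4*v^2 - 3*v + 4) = 9*v^3 - 2*v^2 + 11*v - 4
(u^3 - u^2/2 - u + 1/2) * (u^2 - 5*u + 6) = u^5 - 11*u^4/2 + 15*u^3/2 + 5*u^2/2 - 17*u/2 + 3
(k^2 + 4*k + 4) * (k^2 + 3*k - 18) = k^4 + 7*k^3 - 2*k^2 - 60*k - 72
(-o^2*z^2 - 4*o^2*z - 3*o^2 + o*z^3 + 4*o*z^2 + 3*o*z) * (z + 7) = -o^2*z^3 - 11*o^2*z^2 - 31*o^2*z - 21*o^2 + o*z^4 + 11*o*z^3 + 31*o*z^2 + 21*o*z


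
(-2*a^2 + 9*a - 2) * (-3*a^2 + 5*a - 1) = 6*a^4 - 37*a^3 + 53*a^2 - 19*a + 2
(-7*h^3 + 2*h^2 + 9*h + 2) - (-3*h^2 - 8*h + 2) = -7*h^3 + 5*h^2 + 17*h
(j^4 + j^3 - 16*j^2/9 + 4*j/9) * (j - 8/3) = j^5 - 5*j^4/3 - 40*j^3/9 + 140*j^2/27 - 32*j/27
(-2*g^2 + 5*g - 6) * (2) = -4*g^2 + 10*g - 12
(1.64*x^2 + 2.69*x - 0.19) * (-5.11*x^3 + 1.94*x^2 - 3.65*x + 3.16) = -8.3804*x^5 - 10.5643*x^4 + 0.2035*x^3 - 5.0047*x^2 + 9.1939*x - 0.6004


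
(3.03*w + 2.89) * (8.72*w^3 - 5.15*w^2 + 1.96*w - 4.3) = 26.4216*w^4 + 9.5963*w^3 - 8.9447*w^2 - 7.3646*w - 12.427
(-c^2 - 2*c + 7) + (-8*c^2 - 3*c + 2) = -9*c^2 - 5*c + 9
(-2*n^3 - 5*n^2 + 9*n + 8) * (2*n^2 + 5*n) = -4*n^5 - 20*n^4 - 7*n^3 + 61*n^2 + 40*n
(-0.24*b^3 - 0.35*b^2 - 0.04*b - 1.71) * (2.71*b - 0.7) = -0.6504*b^4 - 0.7805*b^3 + 0.1366*b^2 - 4.6061*b + 1.197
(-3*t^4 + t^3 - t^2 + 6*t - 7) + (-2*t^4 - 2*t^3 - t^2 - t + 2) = -5*t^4 - t^3 - 2*t^2 + 5*t - 5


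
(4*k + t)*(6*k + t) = 24*k^2 + 10*k*t + t^2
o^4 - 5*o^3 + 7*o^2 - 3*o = o*(o - 3)*(o - 1)^2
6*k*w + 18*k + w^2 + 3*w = (6*k + w)*(w + 3)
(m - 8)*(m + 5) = m^2 - 3*m - 40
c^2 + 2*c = c*(c + 2)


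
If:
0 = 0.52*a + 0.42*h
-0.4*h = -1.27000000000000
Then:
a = -2.56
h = 3.18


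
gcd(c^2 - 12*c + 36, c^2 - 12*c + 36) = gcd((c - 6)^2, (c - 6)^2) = c^2 - 12*c + 36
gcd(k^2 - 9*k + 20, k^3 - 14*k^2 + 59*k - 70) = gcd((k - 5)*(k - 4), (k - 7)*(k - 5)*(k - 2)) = k - 5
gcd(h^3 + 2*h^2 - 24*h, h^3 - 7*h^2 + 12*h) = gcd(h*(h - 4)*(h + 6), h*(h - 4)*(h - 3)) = h^2 - 4*h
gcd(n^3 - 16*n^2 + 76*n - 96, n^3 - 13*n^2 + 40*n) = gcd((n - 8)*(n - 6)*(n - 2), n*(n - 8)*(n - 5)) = n - 8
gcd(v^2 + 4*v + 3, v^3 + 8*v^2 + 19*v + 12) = v^2 + 4*v + 3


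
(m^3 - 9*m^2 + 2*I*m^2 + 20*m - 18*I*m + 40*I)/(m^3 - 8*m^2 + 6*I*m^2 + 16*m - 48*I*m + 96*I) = (m^2 + m*(-5 + 2*I) - 10*I)/(m^2 + m*(-4 + 6*I) - 24*I)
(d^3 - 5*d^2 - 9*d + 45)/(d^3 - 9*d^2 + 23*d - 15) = (d + 3)/(d - 1)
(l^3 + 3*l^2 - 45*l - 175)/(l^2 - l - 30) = (l^2 - 2*l - 35)/(l - 6)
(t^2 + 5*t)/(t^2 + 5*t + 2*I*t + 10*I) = t/(t + 2*I)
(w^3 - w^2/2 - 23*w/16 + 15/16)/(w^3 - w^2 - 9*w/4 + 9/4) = (16*w^2 + 8*w - 15)/(4*(4*w^2 - 9))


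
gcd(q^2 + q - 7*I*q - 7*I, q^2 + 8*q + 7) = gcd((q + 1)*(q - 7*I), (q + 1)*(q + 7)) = q + 1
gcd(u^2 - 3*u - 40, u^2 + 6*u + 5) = u + 5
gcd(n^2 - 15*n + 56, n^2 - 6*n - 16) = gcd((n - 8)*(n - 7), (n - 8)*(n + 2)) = n - 8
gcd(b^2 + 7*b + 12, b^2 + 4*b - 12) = 1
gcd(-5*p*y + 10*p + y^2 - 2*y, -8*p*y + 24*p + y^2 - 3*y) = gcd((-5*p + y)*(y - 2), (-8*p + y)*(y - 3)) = 1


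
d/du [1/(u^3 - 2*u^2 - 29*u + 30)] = (-3*u^2 + 4*u + 29)/(u^3 - 2*u^2 - 29*u + 30)^2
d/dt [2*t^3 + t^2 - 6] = 2*t*(3*t + 1)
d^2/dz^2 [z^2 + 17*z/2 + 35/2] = 2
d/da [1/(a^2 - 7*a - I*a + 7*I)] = (-2*a + 7 + I)/(a^2 - 7*a - I*a + 7*I)^2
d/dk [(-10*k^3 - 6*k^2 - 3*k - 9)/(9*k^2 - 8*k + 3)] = (-90*k^4 + 160*k^3 - 15*k^2 + 126*k - 81)/(81*k^4 - 144*k^3 + 118*k^2 - 48*k + 9)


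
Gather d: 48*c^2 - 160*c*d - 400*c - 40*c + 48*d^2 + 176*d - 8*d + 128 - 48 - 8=48*c^2 - 440*c + 48*d^2 + d*(168 - 160*c) + 72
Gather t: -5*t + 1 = 1 - 5*t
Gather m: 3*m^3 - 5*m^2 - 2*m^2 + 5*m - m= 3*m^3 - 7*m^2 + 4*m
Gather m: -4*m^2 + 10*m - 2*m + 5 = -4*m^2 + 8*m + 5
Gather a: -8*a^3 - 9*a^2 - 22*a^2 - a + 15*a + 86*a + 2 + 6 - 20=-8*a^3 - 31*a^2 + 100*a - 12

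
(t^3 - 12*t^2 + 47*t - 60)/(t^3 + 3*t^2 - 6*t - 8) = (t^3 - 12*t^2 + 47*t - 60)/(t^3 + 3*t^2 - 6*t - 8)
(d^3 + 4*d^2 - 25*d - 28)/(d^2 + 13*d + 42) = (d^2 - 3*d - 4)/(d + 6)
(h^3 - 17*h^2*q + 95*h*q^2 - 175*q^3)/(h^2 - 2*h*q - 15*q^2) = (h^2 - 12*h*q + 35*q^2)/(h + 3*q)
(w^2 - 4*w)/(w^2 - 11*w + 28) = w/(w - 7)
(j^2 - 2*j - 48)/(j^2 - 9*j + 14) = (j^2 - 2*j - 48)/(j^2 - 9*j + 14)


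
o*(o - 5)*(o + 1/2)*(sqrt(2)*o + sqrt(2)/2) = sqrt(2)*o^4 - 4*sqrt(2)*o^3 - 19*sqrt(2)*o^2/4 - 5*sqrt(2)*o/4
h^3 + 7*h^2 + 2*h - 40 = (h - 2)*(h + 4)*(h + 5)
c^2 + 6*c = c*(c + 6)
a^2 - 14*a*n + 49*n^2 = (a - 7*n)^2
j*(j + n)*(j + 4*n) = j^3 + 5*j^2*n + 4*j*n^2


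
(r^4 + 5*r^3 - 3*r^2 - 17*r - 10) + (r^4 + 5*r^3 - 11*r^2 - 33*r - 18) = 2*r^4 + 10*r^3 - 14*r^2 - 50*r - 28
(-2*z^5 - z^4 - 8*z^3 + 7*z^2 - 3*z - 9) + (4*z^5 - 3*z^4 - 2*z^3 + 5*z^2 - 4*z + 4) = 2*z^5 - 4*z^4 - 10*z^3 + 12*z^2 - 7*z - 5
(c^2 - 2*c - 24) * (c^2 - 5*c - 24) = c^4 - 7*c^3 - 38*c^2 + 168*c + 576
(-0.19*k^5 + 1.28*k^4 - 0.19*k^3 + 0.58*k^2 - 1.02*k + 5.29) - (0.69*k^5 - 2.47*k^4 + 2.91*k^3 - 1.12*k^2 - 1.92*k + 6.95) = -0.88*k^5 + 3.75*k^4 - 3.1*k^3 + 1.7*k^2 + 0.9*k - 1.66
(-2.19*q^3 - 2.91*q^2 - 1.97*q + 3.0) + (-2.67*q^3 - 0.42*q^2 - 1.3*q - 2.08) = -4.86*q^3 - 3.33*q^2 - 3.27*q + 0.92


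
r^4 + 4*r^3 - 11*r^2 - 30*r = r*(r - 3)*(r + 2)*(r + 5)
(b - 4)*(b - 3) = b^2 - 7*b + 12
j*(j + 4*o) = j^2 + 4*j*o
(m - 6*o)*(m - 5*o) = m^2 - 11*m*o + 30*o^2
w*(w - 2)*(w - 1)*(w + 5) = w^4 + 2*w^3 - 13*w^2 + 10*w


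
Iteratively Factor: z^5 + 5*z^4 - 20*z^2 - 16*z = (z + 1)*(z^4 + 4*z^3 - 4*z^2 - 16*z) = (z + 1)*(z + 2)*(z^3 + 2*z^2 - 8*z) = (z + 1)*(z + 2)*(z + 4)*(z^2 - 2*z) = (z - 2)*(z + 1)*(z + 2)*(z + 4)*(z)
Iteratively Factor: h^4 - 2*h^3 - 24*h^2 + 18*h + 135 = (h + 3)*(h^3 - 5*h^2 - 9*h + 45) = (h + 3)^2*(h^2 - 8*h + 15) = (h - 5)*(h + 3)^2*(h - 3)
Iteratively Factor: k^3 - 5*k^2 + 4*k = (k - 1)*(k^2 - 4*k) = (k - 4)*(k - 1)*(k)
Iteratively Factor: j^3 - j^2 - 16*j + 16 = (j + 4)*(j^2 - 5*j + 4) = (j - 4)*(j + 4)*(j - 1)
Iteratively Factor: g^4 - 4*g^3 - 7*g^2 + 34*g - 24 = (g - 1)*(g^3 - 3*g^2 - 10*g + 24) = (g - 2)*(g - 1)*(g^2 - g - 12) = (g - 4)*(g - 2)*(g - 1)*(g + 3)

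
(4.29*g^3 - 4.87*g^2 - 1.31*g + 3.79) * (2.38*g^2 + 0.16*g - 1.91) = 10.2102*g^5 - 10.9042*g^4 - 12.0909*g^3 + 18.1123*g^2 + 3.1085*g - 7.2389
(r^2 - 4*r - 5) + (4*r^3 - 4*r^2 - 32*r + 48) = 4*r^3 - 3*r^2 - 36*r + 43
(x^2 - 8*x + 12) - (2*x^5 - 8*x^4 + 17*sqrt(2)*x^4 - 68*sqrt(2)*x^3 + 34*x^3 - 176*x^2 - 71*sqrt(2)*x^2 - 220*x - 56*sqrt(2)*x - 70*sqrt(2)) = -2*x^5 - 17*sqrt(2)*x^4 + 8*x^4 - 34*x^3 + 68*sqrt(2)*x^3 + 71*sqrt(2)*x^2 + 177*x^2 + 56*sqrt(2)*x + 212*x + 12 + 70*sqrt(2)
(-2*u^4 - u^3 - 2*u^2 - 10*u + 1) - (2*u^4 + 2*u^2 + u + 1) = -4*u^4 - u^3 - 4*u^2 - 11*u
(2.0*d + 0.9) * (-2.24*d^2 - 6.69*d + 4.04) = -4.48*d^3 - 15.396*d^2 + 2.059*d + 3.636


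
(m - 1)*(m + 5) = m^2 + 4*m - 5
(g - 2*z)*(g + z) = g^2 - g*z - 2*z^2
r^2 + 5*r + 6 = (r + 2)*(r + 3)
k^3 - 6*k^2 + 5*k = k*(k - 5)*(k - 1)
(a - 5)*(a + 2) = a^2 - 3*a - 10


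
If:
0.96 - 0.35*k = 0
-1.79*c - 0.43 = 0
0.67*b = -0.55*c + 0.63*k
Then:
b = 2.78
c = -0.24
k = 2.74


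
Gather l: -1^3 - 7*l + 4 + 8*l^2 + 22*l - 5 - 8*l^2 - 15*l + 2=0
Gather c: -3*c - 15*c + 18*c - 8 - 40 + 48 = 0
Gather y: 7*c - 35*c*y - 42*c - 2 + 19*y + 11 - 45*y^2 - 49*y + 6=-35*c - 45*y^2 + y*(-35*c - 30) + 15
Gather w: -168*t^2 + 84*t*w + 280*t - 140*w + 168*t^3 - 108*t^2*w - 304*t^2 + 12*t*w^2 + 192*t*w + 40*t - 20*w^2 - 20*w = 168*t^3 - 472*t^2 + 320*t + w^2*(12*t - 20) + w*(-108*t^2 + 276*t - 160)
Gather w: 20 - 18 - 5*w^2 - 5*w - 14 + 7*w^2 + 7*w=2*w^2 + 2*w - 12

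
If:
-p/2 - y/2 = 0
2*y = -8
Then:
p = 4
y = -4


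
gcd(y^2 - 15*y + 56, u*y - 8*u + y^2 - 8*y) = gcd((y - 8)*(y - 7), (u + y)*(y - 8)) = y - 8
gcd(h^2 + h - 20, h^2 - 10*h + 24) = h - 4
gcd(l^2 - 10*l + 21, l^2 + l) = 1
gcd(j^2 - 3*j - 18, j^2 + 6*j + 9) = j + 3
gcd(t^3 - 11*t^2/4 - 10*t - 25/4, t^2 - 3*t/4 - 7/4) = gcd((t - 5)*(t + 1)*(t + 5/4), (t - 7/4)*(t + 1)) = t + 1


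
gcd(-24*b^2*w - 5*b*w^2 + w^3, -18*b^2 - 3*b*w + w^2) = 3*b + w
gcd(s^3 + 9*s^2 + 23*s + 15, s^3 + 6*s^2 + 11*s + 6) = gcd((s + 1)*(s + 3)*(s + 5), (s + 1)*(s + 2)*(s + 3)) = s^2 + 4*s + 3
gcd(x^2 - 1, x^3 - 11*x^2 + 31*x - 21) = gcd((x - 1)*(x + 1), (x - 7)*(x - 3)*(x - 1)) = x - 1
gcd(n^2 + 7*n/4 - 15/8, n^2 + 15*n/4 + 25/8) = n + 5/2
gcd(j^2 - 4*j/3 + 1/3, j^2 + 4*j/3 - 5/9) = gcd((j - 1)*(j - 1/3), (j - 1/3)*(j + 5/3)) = j - 1/3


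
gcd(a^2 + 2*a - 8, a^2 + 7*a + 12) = a + 4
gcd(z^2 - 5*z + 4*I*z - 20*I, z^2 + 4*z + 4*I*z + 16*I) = z + 4*I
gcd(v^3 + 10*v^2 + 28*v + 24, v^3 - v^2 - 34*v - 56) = v + 2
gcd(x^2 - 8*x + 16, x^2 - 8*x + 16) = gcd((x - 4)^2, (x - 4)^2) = x^2 - 8*x + 16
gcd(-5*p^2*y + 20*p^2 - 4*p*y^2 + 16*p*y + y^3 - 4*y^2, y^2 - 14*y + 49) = 1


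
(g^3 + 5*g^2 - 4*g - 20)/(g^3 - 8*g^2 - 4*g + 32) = (g + 5)/(g - 8)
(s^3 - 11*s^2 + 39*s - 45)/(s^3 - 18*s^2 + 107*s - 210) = (s^2 - 6*s + 9)/(s^2 - 13*s + 42)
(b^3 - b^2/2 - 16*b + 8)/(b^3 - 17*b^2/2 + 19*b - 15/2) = (b^2 - 16)/(b^2 - 8*b + 15)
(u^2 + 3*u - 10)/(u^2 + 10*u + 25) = (u - 2)/(u + 5)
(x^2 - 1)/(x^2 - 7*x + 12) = (x^2 - 1)/(x^2 - 7*x + 12)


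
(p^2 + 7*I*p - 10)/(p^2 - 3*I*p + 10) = (p + 5*I)/(p - 5*I)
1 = 1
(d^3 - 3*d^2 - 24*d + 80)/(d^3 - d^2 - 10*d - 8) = (d^2 + d - 20)/(d^2 + 3*d + 2)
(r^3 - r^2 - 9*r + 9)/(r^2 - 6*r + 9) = (r^2 + 2*r - 3)/(r - 3)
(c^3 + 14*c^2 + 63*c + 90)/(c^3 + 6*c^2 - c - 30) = (c + 6)/(c - 2)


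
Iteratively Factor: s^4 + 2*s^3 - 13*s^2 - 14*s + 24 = (s + 2)*(s^3 - 13*s + 12) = (s + 2)*(s + 4)*(s^2 - 4*s + 3) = (s - 3)*(s + 2)*(s + 4)*(s - 1)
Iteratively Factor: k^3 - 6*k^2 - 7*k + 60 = (k - 4)*(k^2 - 2*k - 15) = (k - 4)*(k + 3)*(k - 5)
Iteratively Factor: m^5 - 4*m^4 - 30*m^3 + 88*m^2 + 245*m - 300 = (m + 3)*(m^4 - 7*m^3 - 9*m^2 + 115*m - 100) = (m - 5)*(m + 3)*(m^3 - 2*m^2 - 19*m + 20) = (m - 5)*(m - 1)*(m + 3)*(m^2 - m - 20) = (m - 5)^2*(m - 1)*(m + 3)*(m + 4)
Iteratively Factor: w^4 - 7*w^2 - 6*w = (w + 2)*(w^3 - 2*w^2 - 3*w) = (w + 1)*(w + 2)*(w^2 - 3*w) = w*(w + 1)*(w + 2)*(w - 3)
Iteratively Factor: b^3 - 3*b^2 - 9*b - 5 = (b - 5)*(b^2 + 2*b + 1) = (b - 5)*(b + 1)*(b + 1)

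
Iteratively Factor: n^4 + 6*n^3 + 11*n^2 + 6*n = (n + 2)*(n^3 + 4*n^2 + 3*n) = (n + 2)*(n + 3)*(n^2 + n) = (n + 1)*(n + 2)*(n + 3)*(n)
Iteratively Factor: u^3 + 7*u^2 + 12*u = (u + 4)*(u^2 + 3*u) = (u + 3)*(u + 4)*(u)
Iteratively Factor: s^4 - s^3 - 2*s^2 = (s + 1)*(s^3 - 2*s^2) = s*(s + 1)*(s^2 - 2*s) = s^2*(s + 1)*(s - 2)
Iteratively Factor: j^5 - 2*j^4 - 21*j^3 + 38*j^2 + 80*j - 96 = (j + 2)*(j^4 - 4*j^3 - 13*j^2 + 64*j - 48) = (j - 1)*(j + 2)*(j^3 - 3*j^2 - 16*j + 48) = (j - 3)*(j - 1)*(j + 2)*(j^2 - 16) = (j - 3)*(j - 1)*(j + 2)*(j + 4)*(j - 4)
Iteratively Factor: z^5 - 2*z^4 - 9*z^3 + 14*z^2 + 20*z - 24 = (z + 2)*(z^4 - 4*z^3 - z^2 + 16*z - 12) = (z + 2)^2*(z^3 - 6*z^2 + 11*z - 6) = (z - 3)*(z + 2)^2*(z^2 - 3*z + 2) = (z - 3)*(z - 2)*(z + 2)^2*(z - 1)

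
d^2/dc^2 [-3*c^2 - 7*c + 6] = -6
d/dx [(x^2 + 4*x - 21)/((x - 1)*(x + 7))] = 2/(x^2 - 2*x + 1)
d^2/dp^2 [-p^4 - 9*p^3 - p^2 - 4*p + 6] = -12*p^2 - 54*p - 2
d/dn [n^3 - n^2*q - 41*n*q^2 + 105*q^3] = 3*n^2 - 2*n*q - 41*q^2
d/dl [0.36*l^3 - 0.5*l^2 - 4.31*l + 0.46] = 1.08*l^2 - 1.0*l - 4.31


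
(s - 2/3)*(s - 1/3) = s^2 - s + 2/9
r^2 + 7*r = r*(r + 7)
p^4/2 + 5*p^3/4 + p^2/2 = p^2*(p/2 + 1)*(p + 1/2)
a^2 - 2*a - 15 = (a - 5)*(a + 3)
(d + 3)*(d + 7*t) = d^2 + 7*d*t + 3*d + 21*t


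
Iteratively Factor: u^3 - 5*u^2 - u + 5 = (u + 1)*(u^2 - 6*u + 5) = (u - 1)*(u + 1)*(u - 5)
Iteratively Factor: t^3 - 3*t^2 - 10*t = (t + 2)*(t^2 - 5*t) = t*(t + 2)*(t - 5)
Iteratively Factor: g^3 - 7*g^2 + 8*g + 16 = (g + 1)*(g^2 - 8*g + 16) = (g - 4)*(g + 1)*(g - 4)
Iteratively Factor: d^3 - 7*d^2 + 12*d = (d)*(d^2 - 7*d + 12) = d*(d - 4)*(d - 3)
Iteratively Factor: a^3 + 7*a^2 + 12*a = (a + 3)*(a^2 + 4*a) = a*(a + 3)*(a + 4)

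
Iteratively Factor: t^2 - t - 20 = (t - 5)*(t + 4)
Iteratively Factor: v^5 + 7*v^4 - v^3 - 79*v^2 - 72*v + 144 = (v + 4)*(v^4 + 3*v^3 - 13*v^2 - 27*v + 36) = (v - 1)*(v + 4)*(v^3 + 4*v^2 - 9*v - 36) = (v - 3)*(v - 1)*(v + 4)*(v^2 + 7*v + 12) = (v - 3)*(v - 1)*(v + 4)^2*(v + 3)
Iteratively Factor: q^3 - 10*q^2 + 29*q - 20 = (q - 4)*(q^2 - 6*q + 5) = (q - 4)*(q - 1)*(q - 5)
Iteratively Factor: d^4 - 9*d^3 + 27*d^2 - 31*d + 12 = (d - 1)*(d^3 - 8*d^2 + 19*d - 12) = (d - 1)^2*(d^2 - 7*d + 12) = (d - 4)*(d - 1)^2*(d - 3)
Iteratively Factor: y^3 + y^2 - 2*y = (y + 2)*(y^2 - y) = (y - 1)*(y + 2)*(y)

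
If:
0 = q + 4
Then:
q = -4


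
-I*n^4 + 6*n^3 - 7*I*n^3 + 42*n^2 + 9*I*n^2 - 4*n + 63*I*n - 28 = (n + 7)*(n + I)*(n + 4*I)*(-I*n + 1)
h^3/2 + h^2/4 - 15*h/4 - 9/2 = (h/2 + 1)*(h - 3)*(h + 3/2)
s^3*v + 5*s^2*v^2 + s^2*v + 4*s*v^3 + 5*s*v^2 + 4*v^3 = (s + v)*(s + 4*v)*(s*v + v)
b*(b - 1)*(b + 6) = b^3 + 5*b^2 - 6*b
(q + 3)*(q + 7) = q^2 + 10*q + 21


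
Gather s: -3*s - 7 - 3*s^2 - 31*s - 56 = -3*s^2 - 34*s - 63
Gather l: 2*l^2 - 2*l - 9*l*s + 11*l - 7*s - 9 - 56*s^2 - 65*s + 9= 2*l^2 + l*(9 - 9*s) - 56*s^2 - 72*s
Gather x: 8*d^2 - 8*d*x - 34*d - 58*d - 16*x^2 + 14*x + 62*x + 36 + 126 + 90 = 8*d^2 - 92*d - 16*x^2 + x*(76 - 8*d) + 252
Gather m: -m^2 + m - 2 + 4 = -m^2 + m + 2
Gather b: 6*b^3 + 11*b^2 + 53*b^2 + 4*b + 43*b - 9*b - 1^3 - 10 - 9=6*b^3 + 64*b^2 + 38*b - 20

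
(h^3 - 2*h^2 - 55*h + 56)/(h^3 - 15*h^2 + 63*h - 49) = (h^2 - h - 56)/(h^2 - 14*h + 49)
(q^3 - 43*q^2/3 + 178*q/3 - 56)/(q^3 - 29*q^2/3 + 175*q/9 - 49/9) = 3*(3*q^2 - 22*q + 24)/(9*q^2 - 24*q + 7)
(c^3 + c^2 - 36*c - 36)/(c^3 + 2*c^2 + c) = (c^2 - 36)/(c*(c + 1))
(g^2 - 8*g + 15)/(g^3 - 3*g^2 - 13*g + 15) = (g - 3)/(g^2 + 2*g - 3)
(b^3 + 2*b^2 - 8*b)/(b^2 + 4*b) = b - 2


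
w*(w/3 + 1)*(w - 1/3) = w^3/3 + 8*w^2/9 - w/3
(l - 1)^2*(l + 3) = l^3 + l^2 - 5*l + 3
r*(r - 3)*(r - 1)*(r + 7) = r^4 + 3*r^3 - 25*r^2 + 21*r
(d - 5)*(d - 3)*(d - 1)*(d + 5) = d^4 - 4*d^3 - 22*d^2 + 100*d - 75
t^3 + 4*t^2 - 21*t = t*(t - 3)*(t + 7)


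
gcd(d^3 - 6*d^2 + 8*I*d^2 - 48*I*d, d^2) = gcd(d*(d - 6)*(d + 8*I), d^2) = d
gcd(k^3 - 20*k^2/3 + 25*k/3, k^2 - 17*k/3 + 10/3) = k - 5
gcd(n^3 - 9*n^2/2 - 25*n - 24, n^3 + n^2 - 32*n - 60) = n + 2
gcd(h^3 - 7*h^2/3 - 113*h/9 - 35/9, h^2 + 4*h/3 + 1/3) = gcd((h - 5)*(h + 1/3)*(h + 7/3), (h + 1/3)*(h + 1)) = h + 1/3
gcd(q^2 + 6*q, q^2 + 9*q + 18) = q + 6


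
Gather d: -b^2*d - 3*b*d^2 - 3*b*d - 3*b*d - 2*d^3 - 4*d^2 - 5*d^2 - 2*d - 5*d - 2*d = -2*d^3 + d^2*(-3*b - 9) + d*(-b^2 - 6*b - 9)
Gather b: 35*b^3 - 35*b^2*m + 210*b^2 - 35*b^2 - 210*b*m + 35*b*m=35*b^3 + b^2*(175 - 35*m) - 175*b*m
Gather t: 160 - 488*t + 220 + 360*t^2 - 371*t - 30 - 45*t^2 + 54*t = 315*t^2 - 805*t + 350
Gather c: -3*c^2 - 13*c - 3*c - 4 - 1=-3*c^2 - 16*c - 5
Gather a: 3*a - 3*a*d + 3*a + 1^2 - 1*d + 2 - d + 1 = a*(6 - 3*d) - 2*d + 4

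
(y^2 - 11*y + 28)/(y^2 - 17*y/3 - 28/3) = 3*(y - 4)/(3*y + 4)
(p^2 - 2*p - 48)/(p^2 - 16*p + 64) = (p + 6)/(p - 8)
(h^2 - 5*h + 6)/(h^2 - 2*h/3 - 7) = 3*(h - 2)/(3*h + 7)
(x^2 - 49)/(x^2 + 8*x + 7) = (x - 7)/(x + 1)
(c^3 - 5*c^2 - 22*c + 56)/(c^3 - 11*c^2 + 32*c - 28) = (c + 4)/(c - 2)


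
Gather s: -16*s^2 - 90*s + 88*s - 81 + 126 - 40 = -16*s^2 - 2*s + 5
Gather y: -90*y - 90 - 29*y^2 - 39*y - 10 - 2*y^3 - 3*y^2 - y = -2*y^3 - 32*y^2 - 130*y - 100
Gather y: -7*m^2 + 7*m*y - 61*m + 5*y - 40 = -7*m^2 - 61*m + y*(7*m + 5) - 40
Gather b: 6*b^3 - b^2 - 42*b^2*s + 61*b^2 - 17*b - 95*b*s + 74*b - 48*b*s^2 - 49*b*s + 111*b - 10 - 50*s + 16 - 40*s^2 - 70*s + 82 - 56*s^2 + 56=6*b^3 + b^2*(60 - 42*s) + b*(-48*s^2 - 144*s + 168) - 96*s^2 - 120*s + 144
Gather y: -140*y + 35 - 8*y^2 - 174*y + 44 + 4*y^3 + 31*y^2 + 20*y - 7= 4*y^3 + 23*y^2 - 294*y + 72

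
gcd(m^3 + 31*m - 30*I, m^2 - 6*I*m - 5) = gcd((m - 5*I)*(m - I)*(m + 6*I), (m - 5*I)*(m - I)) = m^2 - 6*I*m - 5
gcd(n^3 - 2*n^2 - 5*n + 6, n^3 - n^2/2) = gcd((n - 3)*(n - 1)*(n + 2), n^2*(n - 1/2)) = 1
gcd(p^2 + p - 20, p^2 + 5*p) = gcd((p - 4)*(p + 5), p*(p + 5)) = p + 5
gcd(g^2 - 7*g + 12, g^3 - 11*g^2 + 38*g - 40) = g - 4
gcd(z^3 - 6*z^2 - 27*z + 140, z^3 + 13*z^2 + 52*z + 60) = z + 5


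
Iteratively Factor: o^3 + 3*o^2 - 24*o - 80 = (o + 4)*(o^2 - o - 20) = (o - 5)*(o + 4)*(o + 4)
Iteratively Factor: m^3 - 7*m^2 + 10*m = (m - 2)*(m^2 - 5*m) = m*(m - 2)*(m - 5)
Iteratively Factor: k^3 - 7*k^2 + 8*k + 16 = (k - 4)*(k^2 - 3*k - 4) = (k - 4)^2*(k + 1)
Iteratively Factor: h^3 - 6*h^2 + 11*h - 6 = (h - 3)*(h^2 - 3*h + 2) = (h - 3)*(h - 1)*(h - 2)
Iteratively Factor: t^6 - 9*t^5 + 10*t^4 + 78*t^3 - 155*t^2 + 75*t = (t)*(t^5 - 9*t^4 + 10*t^3 + 78*t^2 - 155*t + 75) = t*(t - 5)*(t^4 - 4*t^3 - 10*t^2 + 28*t - 15) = t*(t - 5)*(t - 1)*(t^3 - 3*t^2 - 13*t + 15) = t*(t - 5)*(t - 1)^2*(t^2 - 2*t - 15) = t*(t - 5)^2*(t - 1)^2*(t + 3)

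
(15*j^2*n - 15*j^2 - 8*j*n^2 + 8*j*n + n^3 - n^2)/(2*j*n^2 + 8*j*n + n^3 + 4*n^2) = (15*j^2*n - 15*j^2 - 8*j*n^2 + 8*j*n + n^3 - n^2)/(n*(2*j*n + 8*j + n^2 + 4*n))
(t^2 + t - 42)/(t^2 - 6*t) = (t + 7)/t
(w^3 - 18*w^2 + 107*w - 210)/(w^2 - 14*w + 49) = (w^2 - 11*w + 30)/(w - 7)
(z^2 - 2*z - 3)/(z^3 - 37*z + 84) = (z + 1)/(z^2 + 3*z - 28)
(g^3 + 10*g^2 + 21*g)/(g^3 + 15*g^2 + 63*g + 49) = g*(g + 3)/(g^2 + 8*g + 7)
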